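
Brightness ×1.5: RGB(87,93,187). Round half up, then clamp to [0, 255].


Multiply each channel by 1.5, round half up, clamp to [0, 255]
R: 87×1.5 = 130.5 → round → 131
G: 93×1.5 = 139.5 → round → 140
B: 187×1.5 = 280.5 → round → 281 → clamp → 255
= RGB(131, 140, 255)


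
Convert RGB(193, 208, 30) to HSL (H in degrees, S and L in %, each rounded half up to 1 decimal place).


Normalize: R'=193/255≈0.7569, G'=208/255≈0.8157, B'=30/255≈0.1176
Max=208/255, Min=30/255, Δ=Max-Min=178/255
L = (Max+Min)/2 = (208+30)/510 = 238/510 = 0.46666… → L = 46.7%
L ≤ 0.5 → S = Δ/(Max+Min) = 178/(208+30) = 178/238 = 0.74789… → S = 74.8%
(the 1/255 factors cancel in S and H, so raw channel differences can be used)
Max is G' → H = 60 × ((B-R)/Δ + 2) = 60 × ((30-193)/178 + 2)
  -163/178 + 2 = -0.9157… + 2 = 1.0842…
  H = 60 × 1.0842… = 65.056…° → H = 65.1°
= HSL(65.1°, 74.8%, 46.7%)


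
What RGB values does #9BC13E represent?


9B → 155 (R)
C1 → 193 (G)
3E → 62 (B)
= RGB(155, 193, 62)


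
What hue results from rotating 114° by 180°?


New hue = (H + rotation) mod 360
New hue = (114 + 180) mod 360
= 294 mod 360
= 294°


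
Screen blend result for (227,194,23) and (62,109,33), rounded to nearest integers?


Screen: C = 255 - (255-A)×(255-B)/255, rounded to nearest integer
R: 255 - (255-227)×(255-62)/255 = 255 - 5404/255 ≈ 255 - 21.192 = 233.808 → 234
G: 255 - (255-194)×(255-109)/255 = 255 - 8906/255 ≈ 255 - 34.925 = 220.075 → 220
B: 255 - (255-23)×(255-33)/255 = 255 - 51504/255 ≈ 255 - 201.976 = 53.024 → 53
= RGB(234, 220, 53)


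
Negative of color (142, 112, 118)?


Invert: (255-R, 255-G, 255-B)
R: 255-142 = 113
G: 255-112 = 143
B: 255-118 = 137
= RGB(113, 143, 137)


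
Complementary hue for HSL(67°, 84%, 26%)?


Complement = opposite side of color wheel = hue + 180°
H' = (67 + 180) mod 360 = 247°
S and L unchanged.
= HSL(247°, 84%, 26%)


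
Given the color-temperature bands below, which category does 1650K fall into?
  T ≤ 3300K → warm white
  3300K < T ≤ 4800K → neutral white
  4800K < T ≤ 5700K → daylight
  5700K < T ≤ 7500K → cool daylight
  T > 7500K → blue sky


Temperature: 1650K
1650K ≤ 3300K → warm white
Classification: warm white


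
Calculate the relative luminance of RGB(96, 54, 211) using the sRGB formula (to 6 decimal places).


Linearize each channel (sRGB transfer function): c = v/255; c_lin = c/12.92 if c ≤ 0.04045, else ((c+0.055)/1.055)^2.4
  R: 96/255 ≈ 0.376471 > 0.04045 → ((0.376471+0.055)/1.055)^2.4 ≈ 0.116971
  G: 54/255 ≈ 0.211765 > 0.04045 → ((0.211765+0.055)/1.055)^2.4 ≈ 0.036889
  B: 211/255 ≈ 0.827451 > 0.04045 → ((0.827451+0.055)/1.055)^2.4 ≈ 0.651406
R_lin = 0.116971, G_lin = 0.036889, B_lin = 0.651406
L = 0.2126×R + 0.7152×G + 0.0722×B
L = 0.2126×0.116971 + 0.7152×0.036889 + 0.0722×0.651406
L ≈ 0.098283


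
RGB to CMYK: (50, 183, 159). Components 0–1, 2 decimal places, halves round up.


R'=50/255≈0.1961, G'=183/255≈0.7176, B'=159/255≈0.6235
K = 1 - max(R',G',B') = 1 - 183/255 = 72/255 = 0.28235… → 0.28
(1-R'-K)/(1-K) simplifies to (max-R)/max with max = 183:
C = (183-50)/183 = 133/183 = 0.72677… → 0.73
M = (183-183)/183 = 0/183 = 0 → 0.00
Y = (183-159)/183 = 24/183 = 0.13114… → 0.13
= CMYK(0.73, 0.00, 0.13, 0.28)


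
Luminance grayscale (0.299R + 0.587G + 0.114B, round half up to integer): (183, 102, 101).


Gray = 0.299×R + 0.587×G + 0.114×B
Gray = 0.299×183 + 0.587×102 + 0.114×101
Gray = 54.717 + 59.874 + 11.514
Gray = 126.105 → round half up → 126
Gray = 126


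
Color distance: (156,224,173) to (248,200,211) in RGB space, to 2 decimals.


d = √[(R₁-R₂)² + (G₁-G₂)² + (B₁-B₂)²]
d = √[(156-248)² + (224-200)² + (173-211)²]
d = √[8464 + 576 + 1444]
d = √10484
d ≈ 102.39


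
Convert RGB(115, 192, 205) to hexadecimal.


R = 115 → 73 (hex)
G = 192 → C0 (hex)
B = 205 → CD (hex)
Hex = #73C0CD


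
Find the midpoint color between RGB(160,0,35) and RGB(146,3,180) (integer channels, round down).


Midpoint: each channel = ⌊(C₁+C₂)/2⌋
R: ⌊(160+146)/2⌋ = 153
G: ⌊(0+3)/2⌋ = 1
B: ⌊(35+180)/2⌋ = 107
= RGB(153, 1, 107)


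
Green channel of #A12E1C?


Color: #A12E1C
R = A1 = 161
G = 2E = 46
B = 1C = 28
Green = 46


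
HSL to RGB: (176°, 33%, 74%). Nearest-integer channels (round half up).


H=176°, S=0.33, L=0.74
C = (1-|2L-1|)×S = (1-|0.48|)×0.33 = 0.1716
H' = H/60 = 176/60 ≈ 2.9333; X = C×(1-|H' mod 2 - 1|) = 0.16016
m = L - C/2 = 0.74 - 0.0858 = 0.6542
Sector ⌊H'⌋ = 2 → (R',G',B') = (0.0, 0.1716, 0.16016)
RGB = ((R'+m)×255, (G'+m)×255, (B'+m)×255) = (166.821, 210.579, 207.6618)
Round half up → RGB(167, 211, 208)


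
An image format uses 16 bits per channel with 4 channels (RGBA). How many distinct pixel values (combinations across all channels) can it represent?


Total bits = 16 bits/channel × 4 channels = 64 bits
Distinct pixel values = 2^64
= 18,446,744,073,709,551,616 pixel values


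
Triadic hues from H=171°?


Triadic: equally spaced at 120° intervals
H1 = 171°
H2 = (171 + 120) mod 360 = 291°
H3 = (171 + 240) mod 360 = 51°
Triadic = 171°, 291°, 51°


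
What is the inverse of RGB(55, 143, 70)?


Invert: (255-R, 255-G, 255-B)
R: 255-55 = 200
G: 255-143 = 112
B: 255-70 = 185
= RGB(200, 112, 185)


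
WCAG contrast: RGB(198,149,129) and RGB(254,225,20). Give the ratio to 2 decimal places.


Linearize each sRGB channel c=v/255: c/12.92 if c ≤ 0.04045 else ((c+0.055)/1.055)^2.4
L = 0.2126×R_lin + 0.7152×G_lin + 0.0722×B_lin
Color 1 (198,149,129):
  R=198: 198/255≈0.7765 > 0.04045 → ((0.7765+0.055)/1.055)^2.4 ≈ 0.56471
  G=149: 149/255≈0.5843 > 0.04045 → ((0.5843+0.055)/1.055)^2.4 ≈ 0.30054
  B=129: 129/255≈0.5059 > 0.04045 → ((0.5059+0.055)/1.055)^2.4 ≈ 0.21953
  L1 = 0.2126×0.56471 + 0.7152×0.30054 + 0.0722×0.21953 ≈ 0.35086
Color 2 (254,225,20):
  R=254: 254/255≈0.9961 > 0.04045 → ((0.9961+0.055)/1.055)^2.4 ≈ 0.99110
  G=225: 225/255≈0.8824 > 0.04045 → ((0.8824+0.055)/1.055)^2.4 ≈ 0.75294
  B=20: 20/255≈0.0784 > 0.04045 → ((0.0784+0.055)/1.055)^2.4 ≈ 0.00700
  L2 = 0.2126×0.99110 + 0.7152×0.75294 + 0.0722×0.00700 ≈ 0.74972
Lighter = 0.74972, Darker = 0.35086
Ratio = (L_lighter + 0.05) / (L_darker + 0.05)
Ratio = (0.74972 + 0.05) / (0.35086 + 0.05) = 0.79972 / 0.40086 ≈ 1.9950
Ratio ≈ 2.00:1


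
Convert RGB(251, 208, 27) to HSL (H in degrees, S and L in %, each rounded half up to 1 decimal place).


Normalize: R'=251/255≈0.9843, G'=208/255≈0.8157, B'=27/255≈0.1059
Max=251/255, Min=27/255, Δ=Max-Min=224/255
L = (Max+Min)/2 = (251+27)/510 = 278/510 = 0.54509… → L = 54.5%
L > 0.5 → S = Δ/(2-Max-Min) = 224/(510-251-27) = 224/232 = 0.96551… → S = 96.6%
(the 1/255 factors cancel in S and H, so raw channel differences can be used)
Max is R' → H = 60 × (((G-B)/Δ) mod 6) = 60 × (((208-27)/224) mod 6)
  181/224 = 0.8080…
  H = 60 × 0.8080… = 48.482…° → H = 48.5°
= HSL(48.5°, 96.6%, 54.5%)


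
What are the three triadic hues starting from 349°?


Triadic: equally spaced at 120° intervals
H1 = 349°
H2 = (349 + 120) mod 360 = 109°
H3 = (349 + 240) mod 360 = 229°
Triadic = 349°, 109°, 229°


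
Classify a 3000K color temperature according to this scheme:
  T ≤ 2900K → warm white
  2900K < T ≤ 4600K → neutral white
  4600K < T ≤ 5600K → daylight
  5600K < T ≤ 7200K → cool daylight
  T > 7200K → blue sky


Temperature: 3000K
2900K < 3000K ≤ 4600K → neutral white
Classification: neutral white


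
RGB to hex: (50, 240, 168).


R = 50 → 32 (hex)
G = 240 → F0 (hex)
B = 168 → A8 (hex)
Hex = #32F0A8


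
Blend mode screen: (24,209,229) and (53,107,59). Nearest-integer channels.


Screen: C = 255 - (255-A)×(255-B)/255, rounded to nearest integer
R: 255 - (255-24)×(255-53)/255 = 255 - 46662/255 ≈ 255 - 182.988 = 72.012 → 72
G: 255 - (255-209)×(255-107)/255 = 255 - 6808/255 ≈ 255 - 26.698 = 228.302 → 228
B: 255 - (255-229)×(255-59)/255 = 255 - 5096/255 ≈ 255 - 19.984 = 235.016 → 235
= RGB(72, 228, 235)


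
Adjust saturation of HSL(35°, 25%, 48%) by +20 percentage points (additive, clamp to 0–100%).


Original S = 25%
Adjustment = +20 percentage points
New S = 25 + (20) = 45
Clamp to [0, 100] → 45
= HSL(35°, 45%, 48%)


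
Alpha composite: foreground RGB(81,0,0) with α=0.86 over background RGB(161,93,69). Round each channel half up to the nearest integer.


C = α×F + (1-α)×B, with 1-α = 0.14
R: 0.86×81 + 0.14×161 = 69.66 + 22.54 = 92.20 → 92
G: 0.86×0 + 0.14×93 = 0.00 + 13.02 = 13.02 → 13
B: 0.86×0 + 0.14×69 = 0.00 + 9.66 = 9.66 → 10
= RGB(92, 13, 10)


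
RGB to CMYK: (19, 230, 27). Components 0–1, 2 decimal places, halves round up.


R'=19/255≈0.0745, G'=230/255≈0.9020, B'=27/255≈0.1059
K = 1 - max(R',G',B') = 1 - 230/255 = 25/255 = 0.09803… → 0.10
(1-R'-K)/(1-K) simplifies to (max-R)/max with max = 230:
C = (230-19)/230 = 211/230 = 0.91739… → 0.92
M = (230-230)/230 = 0/230 = 0 → 0.00
Y = (230-27)/230 = 203/230 = 0.88260… → 0.88
= CMYK(0.92, 0.00, 0.88, 0.10)


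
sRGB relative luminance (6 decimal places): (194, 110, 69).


Linearize each channel (sRGB transfer function): c = v/255; c_lin = c/12.92 if c ≤ 0.04045, else ((c+0.055)/1.055)^2.4
  R: 194/255 ≈ 0.760784 > 0.04045 → ((0.760784+0.055)/1.055)^2.4 ≈ 0.539479
  G: 110/255 ≈ 0.431373 > 0.04045 → ((0.431373+0.055)/1.055)^2.4 ≈ 0.155926
  B: 69/255 ≈ 0.270588 > 0.04045 → ((0.270588+0.055)/1.055)^2.4 ≈ 0.059511
R_lin = 0.539479, G_lin = 0.155926, B_lin = 0.059511
L = 0.2126×R + 0.7152×G + 0.0722×B
L = 0.2126×0.539479 + 0.7152×0.155926 + 0.0722×0.059511
L ≈ 0.230509


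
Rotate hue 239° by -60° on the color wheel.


New hue = (H + rotation) mod 360
New hue = (239 -60) mod 360
= 179 mod 360
= 179°


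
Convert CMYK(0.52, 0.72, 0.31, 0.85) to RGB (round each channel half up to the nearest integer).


R = 255 × (1-C) × (1-K) = 255 × 0.48 × 0.15 = 18.36 → 18
G = 255 × (1-M) × (1-K) = 255 × 0.28 × 0.15 = 10.71 → 11
B = 255 × (1-Y) × (1-K) = 255 × 0.69 × 0.15 = 26.3925 → 26
= RGB(18, 11, 26)


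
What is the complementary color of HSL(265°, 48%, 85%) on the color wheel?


Complement = opposite side of color wheel = hue + 180°
H' = (265 + 180) mod 360 = 85°
S and L unchanged.
= HSL(85°, 48%, 85%)


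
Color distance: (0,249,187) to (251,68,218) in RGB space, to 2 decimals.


d = √[(R₁-R₂)² + (G₁-G₂)² + (B₁-B₂)²]
d = √[(0-251)² + (249-68)² + (187-218)²]
d = √[63001 + 32761 + 961]
d = √96723
d ≈ 311.00


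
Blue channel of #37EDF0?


Color: #37EDF0
R = 37 = 55
G = ED = 237
B = F0 = 240
Blue = 240


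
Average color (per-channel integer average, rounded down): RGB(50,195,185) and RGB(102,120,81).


Midpoint: each channel = ⌊(C₁+C₂)/2⌋
R: ⌊(50+102)/2⌋ = 76
G: ⌊(195+120)/2⌋ = 157
B: ⌊(185+81)/2⌋ = 133
= RGB(76, 157, 133)


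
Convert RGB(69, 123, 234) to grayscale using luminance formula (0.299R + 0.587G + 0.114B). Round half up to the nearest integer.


Gray = 0.299×R + 0.587×G + 0.114×B
Gray = 0.299×69 + 0.587×123 + 0.114×234
Gray = 20.631 + 72.201 + 26.676
Gray = 119.508 → round half up → 120
Gray = 120


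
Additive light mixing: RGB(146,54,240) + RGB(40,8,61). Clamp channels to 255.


Additive: each channel = min(255, C₁+C₂)
R: 146+40 = 186 → 186
G: 54+8 = 62 → 62
B: 240+61 = 301 → 255
= RGB(186, 62, 255)


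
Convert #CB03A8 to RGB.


CB → 203 (R)
03 → 3 (G)
A8 → 168 (B)
= RGB(203, 3, 168)


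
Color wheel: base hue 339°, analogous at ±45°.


Base hue: 339°
Left analog: (339 - 45) mod 360 = 294°
Right analog: (339 + 45) mod 360 = 24°
Analogous hues = 294° and 24°


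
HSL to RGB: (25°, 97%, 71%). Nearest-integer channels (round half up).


H=25°, S=0.97, L=0.71
C = (1-|2L-1|)×S = (1-|0.42|)×0.97 = 0.5626
H' = H/60 = 25/60 ≈ 0.4167; X = C×(1-|H' mod 2 - 1|) ≈ 0.2344
m = L - C/2 = 0.71 - 0.2813 = 0.4287
Sector ⌊H'⌋ = 0 → (R',G',B') = (0.5626, ≈0.2344, 0.0)
RGB = ((R'+m)×255, (G'+m)×255, (B'+m)×255) = (252.7815, 169.09475, 109.3185)
Round half up → RGB(253, 169, 109)


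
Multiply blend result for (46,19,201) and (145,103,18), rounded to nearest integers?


Multiply: C = A×B/255, rounded to nearest integer
R: 46×145/255 = 6670/255 ≈ 26.157 → 26
G: 19×103/255 = 1957/255 ≈ 7.675 → 8
B: 201×18/255 = 3618/255 ≈ 14.188 → 14
= RGB(26, 8, 14)


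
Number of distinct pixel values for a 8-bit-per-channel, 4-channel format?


Total bits = 8 bits/channel × 4 channels = 32 bits
Distinct pixel values = 2^32
= 4,294,967,296 pixel values


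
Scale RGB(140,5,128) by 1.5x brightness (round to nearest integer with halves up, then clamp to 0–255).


Multiply each channel by 1.5, round half up, clamp to [0, 255]
R: 140×1.5 = 210
G: 5×1.5 = 7.5 → round → 8
B: 128×1.5 = 192
= RGB(210, 8, 192)


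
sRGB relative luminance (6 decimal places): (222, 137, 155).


Linearize each channel (sRGB transfer function): c = v/255; c_lin = c/12.92 if c ≤ 0.04045, else ((c+0.055)/1.055)^2.4
  R: 222/255 ≈ 0.870588 > 0.04045 → ((0.870588+0.055)/1.055)^2.4 ≈ 0.730461
  G: 137/255 ≈ 0.537255 > 0.04045 → ((0.537255+0.055)/1.055)^2.4 ≈ 0.250158
  B: 155/255 ≈ 0.607843 > 0.04045 → ((0.607843+0.055)/1.055)^2.4 ≈ 0.327778
R_lin = 0.730461, G_lin = 0.250158, B_lin = 0.327778
L = 0.2126×R + 0.7152×G + 0.0722×B
L = 0.2126×0.730461 + 0.7152×0.250158 + 0.0722×0.327778
L ≈ 0.357875


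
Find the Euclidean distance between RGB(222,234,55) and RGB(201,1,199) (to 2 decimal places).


d = √[(R₁-R₂)² + (G₁-G₂)² + (B₁-B₂)²]
d = √[(222-201)² + (234-1)² + (55-199)²]
d = √[441 + 54289 + 20736]
d = √75466
d ≈ 274.71


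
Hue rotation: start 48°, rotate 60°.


New hue = (H + rotation) mod 360
New hue = (48 + 60) mod 360
= 108 mod 360
= 108°


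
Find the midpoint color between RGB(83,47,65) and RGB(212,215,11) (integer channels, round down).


Midpoint: each channel = ⌊(C₁+C₂)/2⌋
R: ⌊(83+212)/2⌋ = 147
G: ⌊(47+215)/2⌋ = 131
B: ⌊(65+11)/2⌋ = 38
= RGB(147, 131, 38)


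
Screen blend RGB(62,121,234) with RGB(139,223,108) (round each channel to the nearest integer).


Screen: C = 255 - (255-A)×(255-B)/255, rounded to nearest integer
R: 255 - (255-62)×(255-139)/255 = 255 - 22388/255 ≈ 255 - 87.796 = 167.204 → 167
G: 255 - (255-121)×(255-223)/255 = 255 - 4288/255 ≈ 255 - 16.816 = 238.184 → 238
B: 255 - (255-234)×(255-108)/255 = 255 - 3087/255 ≈ 255 - 12.106 = 242.894 → 243
= RGB(167, 238, 243)


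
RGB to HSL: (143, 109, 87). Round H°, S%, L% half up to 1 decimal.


Normalize: R'=143/255≈0.5608, G'=109/255≈0.4275, B'=87/255≈0.3412
Max=143/255, Min=87/255, Δ=Max-Min=56/255
L = (Max+Min)/2 = (143+87)/510 = 230/510 = 0.45098… → L = 45.1%
L ≤ 0.5 → S = Δ/(Max+Min) = 56/(143+87) = 56/230 = 0.24347… → S = 24.3%
(the 1/255 factors cancel in S and H, so raw channel differences can be used)
Max is R' → H = 60 × (((G-B)/Δ) mod 6) = 60 × (((109-87)/56) mod 6)
  22/56 = 0.3928…
  H = 60 × 0.3928… = 23.571…° → H = 23.6°
= HSL(23.6°, 24.3%, 45.1%)


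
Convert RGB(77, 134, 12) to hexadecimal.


R = 77 → 4D (hex)
G = 134 → 86 (hex)
B = 12 → 0C (hex)
Hex = #4D860C


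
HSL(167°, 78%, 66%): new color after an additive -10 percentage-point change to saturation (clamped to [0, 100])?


Original S = 78%
Adjustment = -10 percentage points
New S = 78 + (-10) = 68
Clamp to [0, 100] → 68
= HSL(167°, 68%, 66%)


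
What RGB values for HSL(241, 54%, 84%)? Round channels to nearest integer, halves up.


H=241°, S=0.54, L=0.84
C = (1-|2L-1|)×S = (1-|0.68|)×0.54 = 0.1728
H' = H/60 = 241/60 ≈ 4.0167; X = C×(1-|H' mod 2 - 1|) = 0.00288
m = L - C/2 = 0.84 - 0.0864 = 0.7536
Sector ⌊H'⌋ = 4 → (R',G',B') = (0.00288, 0.0, 0.1728)
RGB = ((R'+m)×255, (G'+m)×255, (B'+m)×255) = (192.9024, 192.168, 236.232)
Round half up → RGB(193, 192, 236)


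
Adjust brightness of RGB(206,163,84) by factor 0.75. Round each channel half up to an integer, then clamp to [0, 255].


Multiply each channel by 0.75, round half up, clamp to [0, 255]
R: 206×0.75 = 154.5 → round → 155
G: 163×0.75 = 122.25 → round → 122
B: 84×0.75 = 63
= RGB(155, 122, 63)


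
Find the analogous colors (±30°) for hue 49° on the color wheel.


Base hue: 49°
Left analog: (49 - 30) mod 360 = 19°
Right analog: (49 + 30) mod 360 = 79°
Analogous hues = 19° and 79°


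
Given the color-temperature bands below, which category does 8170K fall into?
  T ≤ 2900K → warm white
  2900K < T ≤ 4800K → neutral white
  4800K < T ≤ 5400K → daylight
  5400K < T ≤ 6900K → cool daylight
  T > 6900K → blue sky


Temperature: 8170K
8170K > 6900K → blue sky
Classification: blue sky


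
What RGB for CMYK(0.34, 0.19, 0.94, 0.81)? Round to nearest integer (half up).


R = 255 × (1-C) × (1-K) = 255 × 0.66 × 0.19 = 31.977 → 32
G = 255 × (1-M) × (1-K) = 255 × 0.81 × 0.19 = 39.2445 → 39
B = 255 × (1-Y) × (1-K) = 255 × 0.06 × 0.19 = 2.907 → 3
= RGB(32, 39, 3)


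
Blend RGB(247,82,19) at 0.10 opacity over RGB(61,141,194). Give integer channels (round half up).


C = α×F + (1-α)×B, with 1-α = 0.90
R: 0.10×247 + 0.90×61 = 24.70 + 54.90 = 79.60 → 80
G: 0.10×82 + 0.90×141 = 8.20 + 126.90 = 135.10 → 135
B: 0.10×19 + 0.90×194 = 1.90 + 174.60 = 176.50 → 177
= RGB(80, 135, 177)


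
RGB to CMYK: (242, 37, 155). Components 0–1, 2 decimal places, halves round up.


R'=242/255≈0.9490, G'=37/255≈0.1451, B'=155/255≈0.6078
K = 1 - max(R',G',B') = 1 - 242/255 = 13/255 = 0.05098… → 0.05
(1-R'-K)/(1-K) simplifies to (max-R)/max with max = 242:
C = (242-242)/242 = 0/242 = 0 → 0.00
M = (242-37)/242 = 205/242 = 0.84710… → 0.85
Y = (242-155)/242 = 87/242 = 0.35950… → 0.36
= CMYK(0.00, 0.85, 0.36, 0.05)


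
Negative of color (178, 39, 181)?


Invert: (255-R, 255-G, 255-B)
R: 255-178 = 77
G: 255-39 = 216
B: 255-181 = 74
= RGB(77, 216, 74)


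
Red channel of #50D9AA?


Color: #50D9AA
R = 50 = 80
G = D9 = 217
B = AA = 170
Red = 80


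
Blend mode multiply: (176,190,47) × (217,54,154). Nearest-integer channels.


Multiply: C = A×B/255, rounded to nearest integer
R: 176×217/255 = 38192/255 ≈ 149.773 → 150
G: 190×54/255 = 10260/255 ≈ 40.235 → 40
B: 47×154/255 = 7238/255 ≈ 28.384 → 28
= RGB(150, 40, 28)


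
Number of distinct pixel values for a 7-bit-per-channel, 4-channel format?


Total bits = 7 bits/channel × 4 channels = 28 bits
Distinct pixel values = 2^28
= 268,435,456 pixel values


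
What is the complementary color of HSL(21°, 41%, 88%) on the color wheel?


Complement = opposite side of color wheel = hue + 180°
H' = (21 + 180) mod 360 = 201°
S and L unchanged.
= HSL(201°, 41%, 88%)


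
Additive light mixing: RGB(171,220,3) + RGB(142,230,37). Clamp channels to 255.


Additive: each channel = min(255, C₁+C₂)
R: 171+142 = 313 → 255
G: 220+230 = 450 → 255
B: 3+37 = 40 → 40
= RGB(255, 255, 40)


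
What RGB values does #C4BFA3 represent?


C4 → 196 (R)
BF → 191 (G)
A3 → 163 (B)
= RGB(196, 191, 163)


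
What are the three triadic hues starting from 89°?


Triadic: equally spaced at 120° intervals
H1 = 89°
H2 = (89 + 120) mod 360 = 209°
H3 = (89 + 240) mod 360 = 329°
Triadic = 89°, 209°, 329°


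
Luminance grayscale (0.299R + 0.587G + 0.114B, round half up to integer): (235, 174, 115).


Gray = 0.299×R + 0.587×G + 0.114×B
Gray = 0.299×235 + 0.587×174 + 0.114×115
Gray = 70.265 + 102.138 + 13.110
Gray = 185.513 → round half up → 186
Gray = 186


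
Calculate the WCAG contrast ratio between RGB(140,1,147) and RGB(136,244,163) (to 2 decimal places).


Linearize each sRGB channel c=v/255: c/12.92 if c ≤ 0.04045 else ((c+0.055)/1.055)^2.4
L = 0.2126×R_lin + 0.7152×G_lin + 0.0722×B_lin
Color 1 (140,1,147):
  R=140: 140/255≈0.5490 > 0.04045 → ((0.5490+0.055)/1.055)^2.4 ≈ 0.26225
  G=1: 1/255≈0.0039 ≤ 0.04045 → 0.0039/12.92 ≈ 0.00030
  B=147: 147/255≈0.5765 > 0.04045 → ((0.5765+0.055)/1.055)^2.4 ≈ 0.29177
  L1 = 0.2126×0.26225 + 0.7152×0.00030 + 0.0722×0.29177 ≈ 0.07704
Color 2 (136,244,163):
  R=136: 136/255≈0.5333 > 0.04045 → ((0.5333+0.055)/1.055)^2.4 ≈ 0.24620
  G=244: 244/255≈0.9569 > 0.04045 → ((0.9569+0.055)/1.055)^2.4 ≈ 0.90466
  B=163: 163/255≈0.6392 > 0.04045 → ((0.6392+0.055)/1.055)^2.4 ≈ 0.36625
  L2 = 0.2126×0.24620 + 0.7152×0.90466 + 0.0722×0.36625 ≈ 0.72580
Lighter = 0.72580, Darker = 0.07704
Ratio = (L_lighter + 0.05) / (L_darker + 0.05)
Ratio = (0.72580 + 0.05) / (0.07704 + 0.05) = 0.77580 / 0.12704 ≈ 6.1069
Ratio ≈ 6.11:1


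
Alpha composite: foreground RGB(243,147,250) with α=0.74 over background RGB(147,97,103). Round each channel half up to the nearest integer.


C = α×F + (1-α)×B, with 1-α = 0.26
R: 0.74×243 + 0.26×147 = 179.82 + 38.22 = 218.04 → 218
G: 0.74×147 + 0.26×97 = 108.78 + 25.22 = 134.00 → 134
B: 0.74×250 + 0.26×103 = 185.00 + 26.78 = 211.78 → 212
= RGB(218, 134, 212)


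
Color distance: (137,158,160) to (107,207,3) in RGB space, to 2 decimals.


d = √[(R₁-R₂)² + (G₁-G₂)² + (B₁-B₂)²]
d = √[(137-107)² + (158-207)² + (160-3)²]
d = √[900 + 2401 + 24649]
d = √27950
d ≈ 167.18


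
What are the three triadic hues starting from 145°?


Triadic: equally spaced at 120° intervals
H1 = 145°
H2 = (145 + 120) mod 360 = 265°
H3 = (145 + 240) mod 360 = 25°
Triadic = 145°, 265°, 25°


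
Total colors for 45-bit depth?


Colors = 2^bits = 2^45
= 35,184,372,088,832 colors


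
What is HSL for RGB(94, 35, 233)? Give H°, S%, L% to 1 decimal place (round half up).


Normalize: R'=94/255≈0.3686, G'=35/255≈0.1373, B'=233/255≈0.9137
Max=233/255, Min=35/255, Δ=Max-Min=198/255
L = (Max+Min)/2 = (233+35)/510 = 268/510 = 0.52549… → L = 52.5%
L > 0.5 → S = Δ/(2-Max-Min) = 198/(510-233-35) = 198/242 = 0.81818… → S = 81.8%
(the 1/255 factors cancel in S and H, so raw channel differences can be used)
Max is B' → H = 60 × ((R-G)/Δ + 4) = 60 × ((94-35)/198 + 4)
  59/198 + 4 = 0.2979… + 4 = 4.2979…
  H = 60 × 4.2979… = 257.878…° → H = 257.9°
= HSL(257.9°, 81.8%, 52.5%)


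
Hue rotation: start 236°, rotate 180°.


New hue = (H + rotation) mod 360
New hue = (236 + 180) mod 360
= 416 mod 360
= 56°


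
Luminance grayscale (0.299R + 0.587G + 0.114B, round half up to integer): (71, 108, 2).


Gray = 0.299×R + 0.587×G + 0.114×B
Gray = 0.299×71 + 0.587×108 + 0.114×2
Gray = 21.229 + 63.396 + 0.228
Gray = 84.853 → round half up → 85
Gray = 85


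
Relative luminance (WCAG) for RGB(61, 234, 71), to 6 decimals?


Linearize each channel (sRGB transfer function): c = v/255; c_lin = c/12.92 if c ≤ 0.04045, else ((c+0.055)/1.055)^2.4
  R: 61/255 ≈ 0.239216 > 0.04045 → ((0.239216+0.055)/1.055)^2.4 ≈ 0.046665
  G: 234/255 ≈ 0.917647 > 0.04045 → ((0.917647+0.055)/1.055)^2.4 ≈ 0.822786
  B: 71/255 ≈ 0.278431 > 0.04045 → ((0.278431+0.055)/1.055)^2.4 ≈ 0.063010
R_lin = 0.046665, G_lin = 0.822786, B_lin = 0.063010
L = 0.2126×R + 0.7152×G + 0.0722×B
L = 0.2126×0.046665 + 0.7152×0.822786 + 0.0722×0.063010
L ≈ 0.602927


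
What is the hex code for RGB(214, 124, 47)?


R = 214 → D6 (hex)
G = 124 → 7C (hex)
B = 47 → 2F (hex)
Hex = #D67C2F


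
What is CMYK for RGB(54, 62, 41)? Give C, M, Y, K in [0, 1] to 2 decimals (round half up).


R'=54/255≈0.2118, G'=62/255≈0.2431, B'=41/255≈0.1608
K = 1 - max(R',G',B') = 1 - 62/255 = 193/255 = 0.75686… → 0.76
(1-R'-K)/(1-K) simplifies to (max-R)/max with max = 62:
C = (62-54)/62 = 8/62 = 0.12903… → 0.13
M = (62-62)/62 = 0/62 = 0 → 0.00
Y = (62-41)/62 = 21/62 = 0.33870… → 0.34
= CMYK(0.13, 0.00, 0.34, 0.76)


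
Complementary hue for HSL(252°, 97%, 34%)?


Complement = opposite side of color wheel = hue + 180°
H' = (252 + 180) mod 360 = 72°
S and L unchanged.
= HSL(72°, 97%, 34%)


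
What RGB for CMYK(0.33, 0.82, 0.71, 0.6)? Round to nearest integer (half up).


R = 255 × (1-C) × (1-K) = 255 × 0.67 × 0.40 = 68.34 → 68
G = 255 × (1-M) × (1-K) = 255 × 0.18 × 0.40 = 18.36 → 18
B = 255 × (1-Y) × (1-K) = 255 × 0.29 × 0.40 = 29.58 → 30
= RGB(68, 18, 30)


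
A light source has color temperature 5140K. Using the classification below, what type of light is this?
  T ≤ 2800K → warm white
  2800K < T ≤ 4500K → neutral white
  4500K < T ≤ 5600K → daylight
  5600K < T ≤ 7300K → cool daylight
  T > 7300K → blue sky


Temperature: 5140K
4500K < 5140K ≤ 5600K → daylight
Classification: daylight


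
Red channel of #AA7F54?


Color: #AA7F54
R = AA = 170
G = 7F = 127
B = 54 = 84
Red = 170


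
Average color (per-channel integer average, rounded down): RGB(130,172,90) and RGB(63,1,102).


Midpoint: each channel = ⌊(C₁+C₂)/2⌋
R: ⌊(130+63)/2⌋ = 96
G: ⌊(172+1)/2⌋ = 86
B: ⌊(90+102)/2⌋ = 96
= RGB(96, 86, 96)


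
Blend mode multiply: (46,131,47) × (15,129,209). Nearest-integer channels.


Multiply: C = A×B/255, rounded to nearest integer
R: 46×15/255 = 690/255 ≈ 2.706 → 3
G: 131×129/255 = 16899/255 ≈ 66.271 → 66
B: 47×209/255 = 9823/255 ≈ 38.522 → 39
= RGB(3, 66, 39)


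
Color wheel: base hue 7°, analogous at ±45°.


Base hue: 7°
Left analog: (7 - 45) mod 360 = 322°
Right analog: (7 + 45) mod 360 = 52°
Analogous hues = 322° and 52°


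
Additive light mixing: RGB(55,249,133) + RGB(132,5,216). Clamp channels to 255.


Additive: each channel = min(255, C₁+C₂)
R: 55+132 = 187 → 187
G: 249+5 = 254 → 254
B: 133+216 = 349 → 255
= RGB(187, 254, 255)


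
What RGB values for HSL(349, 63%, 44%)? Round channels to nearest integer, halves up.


H=349°, S=0.63, L=0.44
C = (1-|2L-1|)×S = (1-|-0.12|)×0.63 = 0.5544
H' = H/60 = 349/60 ≈ 5.8167; X = C×(1-|H' mod 2 - 1|) = 0.10164
m = L - C/2 = 0.44 - 0.2772 = 0.1628
Sector ⌊H'⌋ = 5 → (R',G',B') = (0.5544, 0.0, 0.10164)
RGB = ((R'+m)×255, (G'+m)×255, (B'+m)×255) = (182.886, 41.514, 67.4322)
Round half up → RGB(183, 42, 67)


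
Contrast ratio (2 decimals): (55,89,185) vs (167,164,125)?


Linearize each sRGB channel c=v/255: c/12.92 if c ≤ 0.04045 else ((c+0.055)/1.055)^2.4
L = 0.2126×R_lin + 0.7152×G_lin + 0.0722×B_lin
Color 1 (55,89,185):
  R=55: 55/255≈0.2157 > 0.04045 → ((0.2157+0.055)/1.055)^2.4 ≈ 0.03820
  G=89: 89/255≈0.3490 > 0.04045 → ((0.3490+0.055)/1.055)^2.4 ≈ 0.09990
  B=185: 185/255≈0.7255 > 0.04045 → ((0.7255+0.055)/1.055)^2.4 ≈ 0.48515
  L1 = 0.2126×0.03820 + 0.7152×0.09990 + 0.0722×0.48515 ≈ 0.11460
Color 2 (167,164,125):
  R=167: 167/255≈0.6549 > 0.04045 → ((0.6549+0.055)/1.055)^2.4 ≈ 0.38643
  G=164: 164/255≈0.6431 > 0.04045 → ((0.6431+0.055)/1.055)^2.4 ≈ 0.37124
  B=125: 125/255≈0.4902 > 0.04045 → ((0.4902+0.055)/1.055)^2.4 ≈ 0.20508
  L2 = 0.2126×0.38643 + 0.7152×0.37124 + 0.0722×0.20508 ≈ 0.36247
Lighter = 0.36247, Darker = 0.11460
Ratio = (L_lighter + 0.05) / (L_darker + 0.05)
Ratio = (0.36247 + 0.05) / (0.11460 + 0.05) = 0.41247 / 0.16460 ≈ 2.5059
Ratio ≈ 2.51:1


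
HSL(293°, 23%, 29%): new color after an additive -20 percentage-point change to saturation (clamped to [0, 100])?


Original S = 23%
Adjustment = -20 percentage points
New S = 23 + (-20) = 3
Clamp to [0, 100] → 3
= HSL(293°, 3%, 29%)


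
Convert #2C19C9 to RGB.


2C → 44 (R)
19 → 25 (G)
C9 → 201 (B)
= RGB(44, 25, 201)


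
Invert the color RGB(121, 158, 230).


Invert: (255-R, 255-G, 255-B)
R: 255-121 = 134
G: 255-158 = 97
B: 255-230 = 25
= RGB(134, 97, 25)


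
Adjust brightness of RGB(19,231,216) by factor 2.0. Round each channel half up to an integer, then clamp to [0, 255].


Multiply each channel by 2.0, round half up, clamp to [0, 255]
R: 19×2.0 = 38
G: 231×2.0 = 462 → clamp → 255
B: 216×2.0 = 432 → clamp → 255
= RGB(38, 255, 255)


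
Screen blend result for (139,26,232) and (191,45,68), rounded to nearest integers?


Screen: C = 255 - (255-A)×(255-B)/255, rounded to nearest integer
R: 255 - (255-139)×(255-191)/255 = 255 - 7424/255 ≈ 255 - 29.114 = 225.886 → 226
G: 255 - (255-26)×(255-45)/255 = 255 - 48090/255 ≈ 255 - 188.588 = 66.412 → 66
B: 255 - (255-232)×(255-68)/255 = 255 - 4301/255 ≈ 255 - 16.867 = 238.133 → 238
= RGB(226, 66, 238)


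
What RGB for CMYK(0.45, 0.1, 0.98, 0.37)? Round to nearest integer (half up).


R = 255 × (1-C) × (1-K) = 255 × 0.55 × 0.63 = 88.3575 → 88
G = 255 × (1-M) × (1-K) = 255 × 0.90 × 0.63 = 144.585 → 145
B = 255 × (1-Y) × (1-K) = 255 × 0.02 × 0.63 = 3.213 → 3
= RGB(88, 145, 3)


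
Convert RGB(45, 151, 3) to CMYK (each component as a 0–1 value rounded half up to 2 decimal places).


R'=45/255≈0.1765, G'=151/255≈0.5922, B'=3/255≈0.0118
K = 1 - max(R',G',B') = 1 - 151/255 = 104/255 = 0.40784… → 0.41
(1-R'-K)/(1-K) simplifies to (max-R)/max with max = 151:
C = (151-45)/151 = 106/151 = 0.70198… → 0.70
M = (151-151)/151 = 0/151 = 0 → 0.00
Y = (151-3)/151 = 148/151 = 0.98013… → 0.98
= CMYK(0.70, 0.00, 0.98, 0.41)


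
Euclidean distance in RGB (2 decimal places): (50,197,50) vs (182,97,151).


d = √[(R₁-R₂)² + (G₁-G₂)² + (B₁-B₂)²]
d = √[(50-182)² + (197-97)² + (50-151)²]
d = √[17424 + 10000 + 10201]
d = √37625
d ≈ 193.97


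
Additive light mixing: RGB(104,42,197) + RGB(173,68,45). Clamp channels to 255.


Additive: each channel = min(255, C₁+C₂)
R: 104+173 = 277 → 255
G: 42+68 = 110 → 110
B: 197+45 = 242 → 242
= RGB(255, 110, 242)


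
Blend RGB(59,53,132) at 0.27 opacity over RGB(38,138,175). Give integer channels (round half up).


C = α×F + (1-α)×B, with 1-α = 0.73
R: 0.27×59 + 0.73×38 = 15.93 + 27.74 = 43.67 → 44
G: 0.27×53 + 0.73×138 = 14.31 + 100.74 = 115.05 → 115
B: 0.27×132 + 0.73×175 = 35.64 + 127.75 = 163.39 → 163
= RGB(44, 115, 163)


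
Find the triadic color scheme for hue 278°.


Triadic: equally spaced at 120° intervals
H1 = 278°
H2 = (278 + 120) mod 360 = 38°
H3 = (278 + 240) mod 360 = 158°
Triadic = 278°, 38°, 158°


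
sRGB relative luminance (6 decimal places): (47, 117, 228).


Linearize each channel (sRGB transfer function): c = v/255; c_lin = c/12.92 if c ≤ 0.04045, else ((c+0.055)/1.055)^2.4
  R: 47/255 ≈ 0.184314 > 0.04045 → ((0.184314+0.055)/1.055)^2.4 ≈ 0.028426
  G: 117/255 ≈ 0.458824 > 0.04045 → ((0.458824+0.055)/1.055)^2.4 ≈ 0.177888
  B: 228/255 ≈ 0.894118 > 0.04045 → ((0.894118+0.055)/1.055)^2.4 ≈ 0.775822
R_lin = 0.028426, G_lin = 0.177888, B_lin = 0.775822
L = 0.2126×R + 0.7152×G + 0.0722×B
L = 0.2126×0.028426 + 0.7152×0.177888 + 0.0722×0.775822
L ≈ 0.189284


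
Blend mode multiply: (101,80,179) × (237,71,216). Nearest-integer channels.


Multiply: C = A×B/255, rounded to nearest integer
R: 101×237/255 = 23937/255 ≈ 93.871 → 94
G: 80×71/255 = 5680/255 ≈ 22.275 → 22
B: 179×216/255 = 38664/255 ≈ 151.624 → 152
= RGB(94, 22, 152)


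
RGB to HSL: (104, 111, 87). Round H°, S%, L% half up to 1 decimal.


Normalize: R'=104/255≈0.4078, G'=111/255≈0.4353, B'=87/255≈0.3412
Max=111/255, Min=87/255, Δ=Max-Min=24/255
L = (Max+Min)/2 = (111+87)/510 = 198/510 = 0.38823… → L = 38.8%
L ≤ 0.5 → S = Δ/(Max+Min) = 24/(111+87) = 24/198 = 0.12121… → S = 12.1%
(the 1/255 factors cancel in S and H, so raw channel differences can be used)
Max is G' → H = 60 × ((B-R)/Δ + 2) = 60 × ((87-104)/24 + 2)
  -17/24 + 2 = -0.7083… + 2 = 1.2916…
  H = 60 × 1.2916… = 77.5° → H = 77.5°
= HSL(77.5°, 12.1%, 38.8%)


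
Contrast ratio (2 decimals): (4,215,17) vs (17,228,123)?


Linearize each sRGB channel c=v/255: c/12.92 if c ≤ 0.04045 else ((c+0.055)/1.055)^2.4
L = 0.2126×R_lin + 0.7152×G_lin + 0.0722×B_lin
Color 1 (4,215,17):
  R=4: 4/255≈0.0157 ≤ 0.04045 → 0.0157/12.92 ≈ 0.00121
  G=215: 215/255≈0.8431 > 0.04045 → ((0.8431+0.055)/1.055)^2.4 ≈ 0.67954
  B=17: 17/255≈0.0667 > 0.04045 → ((0.0667+0.055)/1.055)^2.4 ≈ 0.00561
  L1 = 0.2126×0.00121 + 0.7152×0.67954 + 0.0722×0.00561 ≈ 0.48667
Color 2 (17,228,123):
  R=17: 17/255≈0.0667 > 0.04045 → ((0.0667+0.055)/1.055)^2.4 ≈ 0.00561
  G=228: 228/255≈0.8941 > 0.04045 → ((0.8941+0.055)/1.055)^2.4 ≈ 0.77582
  B=123: 123/255≈0.4824 > 0.04045 → ((0.4824+0.055)/1.055)^2.4 ≈ 0.19807
  L2 = 0.2126×0.00561 + 0.7152×0.77582 + 0.0722×0.19807 ≈ 0.57036
Lighter = 0.57036, Darker = 0.48667
Ratio = (L_lighter + 0.05) / (L_darker + 0.05)
Ratio = (0.57036 + 0.05) / (0.48667 + 0.05) = 0.62036 / 0.53667 ≈ 1.1559
Ratio ≈ 1.16:1


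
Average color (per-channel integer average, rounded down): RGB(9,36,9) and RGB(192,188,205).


Midpoint: each channel = ⌊(C₁+C₂)/2⌋
R: ⌊(9+192)/2⌋ = 100
G: ⌊(36+188)/2⌋ = 112
B: ⌊(9+205)/2⌋ = 107
= RGB(100, 112, 107)


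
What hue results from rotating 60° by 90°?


New hue = (H + rotation) mod 360
New hue = (60 + 90) mod 360
= 150 mod 360
= 150°


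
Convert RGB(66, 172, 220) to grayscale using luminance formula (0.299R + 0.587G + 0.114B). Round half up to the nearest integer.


Gray = 0.299×R + 0.587×G + 0.114×B
Gray = 0.299×66 + 0.587×172 + 0.114×220
Gray = 19.734 + 100.964 + 25.080
Gray = 145.778 → round half up → 146
Gray = 146


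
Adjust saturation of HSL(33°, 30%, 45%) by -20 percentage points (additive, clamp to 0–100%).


Original S = 30%
Adjustment = -20 percentage points
New S = 30 + (-20) = 10
Clamp to [0, 100] → 10
= HSL(33°, 10%, 45%)


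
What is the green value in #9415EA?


Color: #9415EA
R = 94 = 148
G = 15 = 21
B = EA = 234
Green = 21


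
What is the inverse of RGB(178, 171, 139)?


Invert: (255-R, 255-G, 255-B)
R: 255-178 = 77
G: 255-171 = 84
B: 255-139 = 116
= RGB(77, 84, 116)


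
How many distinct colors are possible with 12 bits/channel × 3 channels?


Total bits = 12 bits/channel × 3 channels = 36 bits
Distinct colors = 2^36
= 68,719,476,736 colors


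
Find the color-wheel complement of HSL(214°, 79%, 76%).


Complement = opposite side of color wheel = hue + 180°
H' = (214 + 180) mod 360 = 34°
S and L unchanged.
= HSL(34°, 79%, 76%)


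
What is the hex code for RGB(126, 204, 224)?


R = 126 → 7E (hex)
G = 204 → CC (hex)
B = 224 → E0 (hex)
Hex = #7ECCE0


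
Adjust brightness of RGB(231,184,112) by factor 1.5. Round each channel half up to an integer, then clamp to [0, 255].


Multiply each channel by 1.5, round half up, clamp to [0, 255]
R: 231×1.5 = 346.5 → round → 347 → clamp → 255
G: 184×1.5 = 276 → clamp → 255
B: 112×1.5 = 168
= RGB(255, 255, 168)


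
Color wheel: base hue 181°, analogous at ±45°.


Base hue: 181°
Left analog: (181 - 45) mod 360 = 136°
Right analog: (181 + 45) mod 360 = 226°
Analogous hues = 136° and 226°


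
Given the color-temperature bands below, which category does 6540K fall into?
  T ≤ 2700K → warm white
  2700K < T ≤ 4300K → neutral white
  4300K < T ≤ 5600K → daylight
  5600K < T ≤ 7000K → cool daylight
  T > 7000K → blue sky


Temperature: 6540K
5600K < 6540K ≤ 7000K → cool daylight
Classification: cool daylight


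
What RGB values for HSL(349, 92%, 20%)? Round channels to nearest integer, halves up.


H=349°, S=0.92, L=0.20
C = (1-|2L-1|)×S = (1-|-0.60|)×0.92 = 0.368
H' = H/60 = 349/60 ≈ 5.8167; X = C×(1-|H' mod 2 - 1|) ≈ 0.0675
m = L - C/2 = 0.20 - 0.184 = 0.016
Sector ⌊H'⌋ = 5 → (R',G',B') = (0.368, 0.0, ≈0.0675)
RGB = ((R'+m)×255, (G'+m)×255, (B'+m)×255) = (97.92, 4.08, 21.284)
Round half up → RGB(98, 4, 21)


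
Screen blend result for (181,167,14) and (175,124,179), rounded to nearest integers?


Screen: C = 255 - (255-A)×(255-B)/255, rounded to nearest integer
R: 255 - (255-181)×(255-175)/255 = 255 - 5920/255 ≈ 255 - 23.216 = 231.784 → 232
G: 255 - (255-167)×(255-124)/255 = 255 - 11528/255 ≈ 255 - 45.208 = 209.792 → 210
B: 255 - (255-14)×(255-179)/255 = 255 - 18316/255 ≈ 255 - 71.827 = 183.173 → 183
= RGB(232, 210, 183)


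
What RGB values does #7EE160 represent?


7E → 126 (R)
E1 → 225 (G)
60 → 96 (B)
= RGB(126, 225, 96)


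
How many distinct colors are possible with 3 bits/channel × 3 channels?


Total bits = 3 bits/channel × 3 channels = 9 bits
Distinct colors = 2^9
= 512 colors


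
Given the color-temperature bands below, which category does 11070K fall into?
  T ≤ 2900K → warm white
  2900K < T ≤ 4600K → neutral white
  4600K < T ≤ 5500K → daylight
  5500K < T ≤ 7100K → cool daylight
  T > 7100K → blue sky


Temperature: 11070K
11070K > 7100K → blue sky
Classification: blue sky


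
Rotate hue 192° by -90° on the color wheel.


New hue = (H + rotation) mod 360
New hue = (192 -90) mod 360
= 102 mod 360
= 102°


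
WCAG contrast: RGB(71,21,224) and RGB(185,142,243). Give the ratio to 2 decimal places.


Linearize each sRGB channel c=v/255: c/12.92 if c ≤ 0.04045 else ((c+0.055)/1.055)^2.4
L = 0.2126×R_lin + 0.7152×G_lin + 0.0722×B_lin
Color 1 (71,21,224):
  R=71: 71/255≈0.2784 > 0.04045 → ((0.2784+0.055)/1.055)^2.4 ≈ 0.06301
  G=21: 21/255≈0.0824 > 0.04045 → ((0.0824+0.055)/1.055)^2.4 ≈ 0.00750
  B=224: 224/255≈0.8784 > 0.04045 → ((0.8784+0.055)/1.055)^2.4 ≈ 0.74540
  L1 = 0.2126×0.06301 + 0.7152×0.00750 + 0.0722×0.74540 ≈ 0.07258
Color 2 (185,142,243):
  R=185: 185/255≈0.7255 > 0.04045 → ((0.7255+0.055)/1.055)^2.4 ≈ 0.48515
  G=142: 142/255≈0.5569 > 0.04045 → ((0.5569+0.055)/1.055)^2.4 ≈ 0.27050
  B=243: 243/255≈0.9529 > 0.04045 → ((0.9529+0.055)/1.055)^2.4 ≈ 0.89627
  L2 = 0.2126×0.48515 + 0.7152×0.27050 + 0.0722×0.89627 ≈ 0.36131
Lighter = 0.36131, Darker = 0.07258
Ratio = (L_lighter + 0.05) / (L_darker + 0.05)
Ratio = (0.36131 + 0.05) / (0.07258 + 0.05) = 0.41131 / 0.12258 ≈ 3.3555
Ratio ≈ 3.36:1


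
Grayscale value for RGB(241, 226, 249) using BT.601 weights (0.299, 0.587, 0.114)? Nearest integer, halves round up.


Gray = 0.299×R + 0.587×G + 0.114×B
Gray = 0.299×241 + 0.587×226 + 0.114×249
Gray = 72.059 + 132.662 + 28.386
Gray = 233.107 → round half up → 233
Gray = 233


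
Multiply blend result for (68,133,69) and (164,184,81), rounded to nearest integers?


Multiply: C = A×B/255, rounded to nearest integer
R: 68×164/255 = 11152/255 ≈ 43.733 → 44
G: 133×184/255 = 24472/255 ≈ 95.969 → 96
B: 69×81/255 = 5589/255 ≈ 21.918 → 22
= RGB(44, 96, 22)


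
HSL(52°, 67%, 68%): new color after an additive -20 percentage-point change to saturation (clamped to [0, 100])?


Original S = 67%
Adjustment = -20 percentage points
New S = 67 + (-20) = 47
Clamp to [0, 100] → 47
= HSL(52°, 47%, 68%)


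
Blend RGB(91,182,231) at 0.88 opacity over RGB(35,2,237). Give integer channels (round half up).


C = α×F + (1-α)×B, with 1-α = 0.12
R: 0.88×91 + 0.12×35 = 80.08 + 4.20 = 84.28 → 84
G: 0.88×182 + 0.12×2 = 160.16 + 0.24 = 160.40 → 160
B: 0.88×231 + 0.12×237 = 203.28 + 28.44 = 231.72 → 232
= RGB(84, 160, 232)


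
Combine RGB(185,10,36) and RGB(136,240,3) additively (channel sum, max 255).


Additive: each channel = min(255, C₁+C₂)
R: 185+136 = 321 → 255
G: 10+240 = 250 → 250
B: 36+3 = 39 → 39
= RGB(255, 250, 39)


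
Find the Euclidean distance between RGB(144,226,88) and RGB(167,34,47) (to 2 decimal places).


d = √[(R₁-R₂)² + (G₁-G₂)² + (B₁-B₂)²]
d = √[(144-167)² + (226-34)² + (88-47)²]
d = √[529 + 36864 + 1681]
d = √39074
d ≈ 197.67
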